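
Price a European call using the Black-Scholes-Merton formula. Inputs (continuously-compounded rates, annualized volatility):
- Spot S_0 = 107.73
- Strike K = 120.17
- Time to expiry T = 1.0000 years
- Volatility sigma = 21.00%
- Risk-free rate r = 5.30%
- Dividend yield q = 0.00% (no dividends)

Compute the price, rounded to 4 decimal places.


d1 = (ln(S/K) + (r - q + 0.5*sigma^2) * T) / (sigma * sqrt(T)) = -0.16299671
d2 = d1 - sigma * sqrt(T) = -0.37299671
exp(-rT) = 0.94838001; exp(-qT) = 1.00000000
C = S_0 * exp(-qT) * N(d1) - K * exp(-rT) * N(d2)
N(d1) = 0.43526051; N(d2) = 0.35457544
C = 107.7300 * 1.00000000 * 0.43526051 - 120.1700 * 0.94838001 * 0.35457544 = 6.4808

Answer: Price = 6.4808


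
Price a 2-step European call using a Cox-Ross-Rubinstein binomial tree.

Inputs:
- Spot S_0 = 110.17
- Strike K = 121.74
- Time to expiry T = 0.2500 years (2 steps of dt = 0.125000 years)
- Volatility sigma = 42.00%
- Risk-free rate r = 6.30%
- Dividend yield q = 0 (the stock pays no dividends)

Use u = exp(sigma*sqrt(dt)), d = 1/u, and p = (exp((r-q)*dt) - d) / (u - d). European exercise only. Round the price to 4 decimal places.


dt = T/N = 0.125000
u = exp(sigma*sqrt(dt)) = 1.160084; d = 1/u = 0.862007
p = (exp((r-q)*dt) - d) / (u - d) = 0.489469
Discount per step: exp(-r*dt) = 0.992156
Stock lattice S(k, i) with i counting down-moves:
  k=0: S(0,0) = 110.1700
  k=1: S(1,0) = 127.8065; S(1,1) = 94.9673
  k=2: S(2,0) = 148.2662; S(2,1) = 110.1700; S(2,2) = 81.8624
Terminal payoffs V(N, i) = max(S_T - K, 0):
  V(2,0) = 26.526225; V(2,1) = 0.000000; V(2,2) = 0.000000
Backward induction: V(k, i) = exp(-r*dt) * [p * V(k+1, i) + (1-p) * V(k+1, i+1)].
  V(1,0) = exp(-r*dt) * [p*26.526225 + (1-p)*0.000000] = 12.881908
  V(1,1) = exp(-r*dt) * [p*0.000000 + (1-p)*0.000000] = 0.000000
  V(0,0) = exp(-r*dt) * [p*12.881908 + (1-p)*0.000000] = 6.255830

Answer: Price = V(0,0) = 6.2558


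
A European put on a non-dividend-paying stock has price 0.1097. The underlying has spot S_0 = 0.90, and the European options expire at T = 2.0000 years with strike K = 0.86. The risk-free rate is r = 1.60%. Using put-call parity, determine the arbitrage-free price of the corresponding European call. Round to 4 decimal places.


Put-call parity: C - P = S_0 * exp(-qT) - K * exp(-rT).
S_0 * exp(-qT) = 0.9000 * 1.00000000 = 0.90000000
K * exp(-rT) = 0.8600 * 0.96850658 = 0.83291566
C = P + S*exp(-qT) - K*exp(-rT)
C = 0.1097 + 0.90000000 - 0.83291566 = 0.1768

Answer: Call price = 0.1768


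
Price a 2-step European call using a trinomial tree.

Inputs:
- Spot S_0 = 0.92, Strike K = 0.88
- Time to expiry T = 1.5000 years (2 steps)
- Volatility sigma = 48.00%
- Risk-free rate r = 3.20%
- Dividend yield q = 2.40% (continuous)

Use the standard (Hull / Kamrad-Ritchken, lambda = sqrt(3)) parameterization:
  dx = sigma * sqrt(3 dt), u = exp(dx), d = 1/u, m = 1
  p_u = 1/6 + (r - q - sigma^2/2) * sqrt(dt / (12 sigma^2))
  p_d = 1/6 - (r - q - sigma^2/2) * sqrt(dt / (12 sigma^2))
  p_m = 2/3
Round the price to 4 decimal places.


Answer: Price = V(0,0) = 0.1963

Derivation:
dt = T/N = 0.750000; dx = sigma*sqrt(3*dt) = 0.720000
u = exp(dx) = 2.054433; d = 1/u = 0.486752
p_u = 0.110833, p_m = 0.666667, p_d = 0.222500
Discount per step: exp(-r*dt) = 0.976286
Stock lattice S(k, j) with j the centered position index:
  k=0: S(0,+0) = 0.9200
  k=1: S(1,-1) = 0.4478; S(1,+0) = 0.9200; S(1,+1) = 1.8901
  k=2: S(2,-2) = 0.2180; S(2,-1) = 0.4478; S(2,+0) = 0.9200; S(2,+1) = 1.8901; S(2,+2) = 3.8830
Terminal payoffs V(N, j) = max(S_T - K, 0):
  V(2,-2) = 0.000000; V(2,-1) = 0.000000; V(2,+0) = 0.040000; V(2,+1) = 1.010079; V(2,+2) = 3.003040
Backward induction: V(k, j) = exp(-r*dt) * [p_u * V(k+1, j+1) + p_m * V(k+1, j) + p_d * V(k+1, j-1)]
  V(1,-1) = exp(-r*dt) * [p_u*0.040000 + p_m*0.000000 + p_d*0.000000] = 0.004328
  V(1,+0) = exp(-r*dt) * [p_u*1.010079 + p_m*0.040000 + p_d*0.000000] = 0.135330
  V(1,+1) = exp(-r*dt) * [p_u*3.003040 + p_m*1.010079 + p_d*0.040000] = 0.991050
  V(0,+0) = exp(-r*dt) * [p_u*0.991050 + p_m*0.135330 + p_d*0.004328] = 0.196257


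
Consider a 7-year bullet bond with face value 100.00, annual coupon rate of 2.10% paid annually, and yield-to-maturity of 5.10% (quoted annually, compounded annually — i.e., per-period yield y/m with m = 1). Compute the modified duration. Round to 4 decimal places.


Coupon per period c = face * coupon_rate / m = 2.100000
Periods per year m = 1; per-period yield y/m = 0.051000
Number of cashflows N = 7
Cashflows (t years, CF_t, discount factor 1/(1+y/m)^(m*t), PV):
  t = 1.0000: CF_t = 2.100000, DF = 0.951475, PV = 1.998097
  t = 2.0000: CF_t = 2.100000, DF = 0.905304, PV = 1.901139
  t = 3.0000: CF_t = 2.100000, DF = 0.861374, PV = 1.808886
  t = 4.0000: CF_t = 2.100000, DF = 0.819576, PV = 1.721109
  t = 5.0000: CF_t = 2.100000, DF = 0.779806, PV = 1.637592
  t = 6.0000: CF_t = 2.100000, DF = 0.741965, PV = 1.558128
  t = 7.0000: CF_t = 102.100000, DF = 0.705961, PV = 72.078664
Price P = sum_t PV_t = 82.703615
First compute Macaulay numerator sum_t t * PV_t:
  t * PV_t at t = 1.0000: 1.998097
  t * PV_t at t = 2.0000: 3.802278
  t * PV_t at t = 3.0000: 5.426657
  t * PV_t at t = 4.0000: 6.884437
  t * PV_t at t = 5.0000: 8.187960
  t * PV_t at t = 6.0000: 9.348765
  t * PV_t at t = 7.0000: 504.550650
Macaulay duration D = 540.198844 / 82.703615 = 6.531744
Modified duration = D / (1 + y/m) = 6.531744 / (1 + 0.051000) = 6.214790

Answer: Modified duration = 6.2148


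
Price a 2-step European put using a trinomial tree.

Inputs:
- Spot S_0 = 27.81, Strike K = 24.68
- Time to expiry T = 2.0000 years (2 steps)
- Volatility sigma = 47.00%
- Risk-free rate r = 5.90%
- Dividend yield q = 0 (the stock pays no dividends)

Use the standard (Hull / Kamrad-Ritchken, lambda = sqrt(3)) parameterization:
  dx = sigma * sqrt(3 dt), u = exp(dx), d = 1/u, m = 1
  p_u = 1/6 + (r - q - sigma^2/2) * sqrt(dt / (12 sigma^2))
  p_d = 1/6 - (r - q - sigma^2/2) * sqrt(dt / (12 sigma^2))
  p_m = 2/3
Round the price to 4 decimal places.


Answer: Price = V(0,0) = 3.5749

Derivation:
dt = T/N = 1.000000; dx = sigma*sqrt(3*dt) = 0.814064
u = exp(dx) = 2.257062; d = 1/u = 0.443054
p_u = 0.135066, p_m = 0.666667, p_d = 0.198267
Discount per step: exp(-r*dt) = 0.942707
Stock lattice S(k, j) with j the centered position index:
  k=0: S(0,+0) = 27.8100
  k=1: S(1,-1) = 12.3213; S(1,+0) = 27.8100; S(1,+1) = 62.7689
  k=2: S(2,-2) = 5.4590; S(2,-1) = 12.3213; S(2,+0) = 27.8100; S(2,+1) = 62.7689; S(2,+2) = 141.6733
Terminal payoffs V(N, j) = max(K - S_T, 0):
  V(2,-2) = 19.220988; V(2,-1) = 12.358671; V(2,+0) = 0.000000; V(2,+1) = 0.000000; V(2,+2) = 0.000000
Backward induction: V(k, j) = exp(-r*dt) * [p_u * V(k+1, j+1) + p_m * V(k+1, j) + p_d * V(k+1, j-1)]
  V(1,-1) = exp(-r*dt) * [p_u*0.000000 + p_m*12.358671 + p_d*19.220988] = 11.359625
  V(1,+0) = exp(-r*dt) * [p_u*0.000000 + p_m*0.000000 + p_d*12.358671] = 2.309935
  V(1,+1) = exp(-r*dt) * [p_u*0.000000 + p_m*0.000000 + p_d*0.000000] = 0.000000
  V(0,+0) = exp(-r*dt) * [p_u*0.000000 + p_m*2.309935 + p_d*11.359625] = 3.574932


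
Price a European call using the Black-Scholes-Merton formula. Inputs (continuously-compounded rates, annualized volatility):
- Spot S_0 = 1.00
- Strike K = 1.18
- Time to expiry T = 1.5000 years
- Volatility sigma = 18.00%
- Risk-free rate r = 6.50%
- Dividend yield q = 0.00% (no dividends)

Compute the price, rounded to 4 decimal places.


Answer: Price = 0.0599

Derivation:
d1 = (ln(S/K) + (r - q + 0.5*sigma^2) * T) / (sigma * sqrt(T)) = -0.19829272
d2 = d1 - sigma * sqrt(T) = -0.41874680
exp(-rT) = 0.90710234; exp(-qT) = 1.00000000
C = S_0 * exp(-qT) * N(d1) - K * exp(-rT) * N(d2)
N(d1) = 0.42140802; N(d2) = 0.33770060
C = 1.0000 * 1.00000000 * 0.42140802 - 1.1800 * 0.90710234 * 0.33770060 = 0.0599


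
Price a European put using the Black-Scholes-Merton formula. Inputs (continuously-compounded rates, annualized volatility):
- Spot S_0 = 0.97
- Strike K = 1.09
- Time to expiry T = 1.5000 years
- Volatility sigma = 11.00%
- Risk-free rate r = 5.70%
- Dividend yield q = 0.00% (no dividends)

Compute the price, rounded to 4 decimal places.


Answer: Price = 0.0697

Derivation:
d1 = (ln(S/K) + (r - q + 0.5*sigma^2) * T) / (sigma * sqrt(T)) = -0.16375881
d2 = d1 - sigma * sqrt(T) = -0.29848074
exp(-rT) = 0.91805314; exp(-qT) = 1.00000000
P = K * exp(-rT) * N(-d2) - S_0 * exp(-qT) * N(-d1)
N(-d1) = 0.56503949; N(-d2) = 0.61733186
P = 1.0900 * 0.91805314 * 0.61733186 - 0.9700 * 1.00000000 * 0.56503949 = 0.0697


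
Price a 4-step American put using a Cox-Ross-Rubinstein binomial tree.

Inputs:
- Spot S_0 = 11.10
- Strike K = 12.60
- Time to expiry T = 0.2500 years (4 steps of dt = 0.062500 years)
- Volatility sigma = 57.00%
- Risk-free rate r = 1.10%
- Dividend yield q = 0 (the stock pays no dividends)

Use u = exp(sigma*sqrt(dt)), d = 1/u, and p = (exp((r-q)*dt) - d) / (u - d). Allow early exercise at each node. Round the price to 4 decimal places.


dt = T/N = 0.062500
u = exp(sigma*sqrt(dt)) = 1.153153; d = 1/u = 0.867188
p = (exp((r-q)*dt) - d) / (u - d) = 0.466840
Discount per step: exp(-r*dt) = 0.999313
Stock lattice S(k, i) with i counting down-moves:
  k=0: S(0,0) = 11.1000
  k=1: S(1,0) = 12.8000; S(1,1) = 9.6258
  k=2: S(2,0) = 14.7604; S(2,1) = 11.1000; S(2,2) = 8.3474
  k=3: S(3,0) = 17.0210; S(3,1) = 12.8000; S(3,2) = 9.6258; S(3,3) = 7.2387
  k=4: S(4,0) = 19.6278; S(4,1) = 14.7604; S(4,2) = 11.1000; S(4,3) = 8.3474; S(4,4) = 6.2773
Terminal payoffs V(N, i) = max(K - S_T, 0):
  V(4,0) = 0.000000; V(4,1) = 0.000000; V(4,2) = 1.500000; V(4,3) = 4.252642; V(4,4) = 6.322668
Backward induction: V(k, i) = exp(-r*dt) * [p * V(k+1, i) + (1-p) * V(k+1, i+1)]; then take max(V_cont, immediate exercise) for American.
  V(3,0) = exp(-r*dt) * [p*0.000000 + (1-p)*0.000000] = 0.000000; exercise = 0.000000; V(3,0) = max -> 0.000000
  V(3,1) = exp(-r*dt) * [p*0.000000 + (1-p)*1.500000] = 0.799190; exercise = 0.000000; V(3,1) = max -> 0.799190
  V(3,2) = exp(-r*dt) * [p*1.500000 + (1-p)*4.252642] = 2.965559; exercise = 2.974218; V(3,2) = max -> 2.974218
  V(3,3) = exp(-r*dt) * [p*4.252642 + (1-p)*6.322668] = 5.352615; exercise = 5.361275; V(3,3) = max -> 5.361275
  V(2,0) = exp(-r*dt) * [p*0.000000 + (1-p)*0.799190] = 0.425803; exercise = 0.000000; V(2,0) = max -> 0.425803
  V(2,1) = exp(-r*dt) * [p*0.799190 + (1-p)*2.974218] = 1.957482; exercise = 1.500000; V(2,1) = max -> 1.957482
  V(2,2) = exp(-r*dt) * [p*2.974218 + (1-p)*5.361275] = 4.243982; exercise = 4.252642; V(2,2) = max -> 4.252642
  V(1,0) = exp(-r*dt) * [p*0.425803 + (1-p)*1.957482] = 1.241579; exercise = 0.000000; V(1,0) = max -> 1.241579
  V(1,1) = exp(-r*dt) * [p*1.957482 + (1-p)*4.252642] = 3.178983; exercise = 2.974218; V(1,1) = max -> 3.178983
  V(0,0) = exp(-r*dt) * [p*1.241579 + (1-p)*3.178983] = 2.272962; exercise = 1.500000; V(0,0) = max -> 2.272962

Answer: Price = V(0,0) = 2.2730


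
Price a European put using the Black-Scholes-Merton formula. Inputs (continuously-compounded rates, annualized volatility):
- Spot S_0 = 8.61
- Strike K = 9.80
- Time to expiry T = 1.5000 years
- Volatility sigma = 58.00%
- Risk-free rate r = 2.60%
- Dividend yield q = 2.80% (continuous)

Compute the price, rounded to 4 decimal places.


d1 = (ln(S/K) + (r - q + 0.5*sigma^2) * T) / (sigma * sqrt(T)) = 0.16870781
d2 = d1 - sigma * sqrt(T) = -0.54164422
exp(-rT) = 0.96175071; exp(-qT) = 0.95886978
P = K * exp(-rT) * N(-d2) - S_0 * exp(-qT) * N(-d1)
N(-d1) = 0.43301324; N(-d2) = 0.70596819
P = 9.8000 * 0.96175071 * 0.70596819 - 8.6100 * 0.95886978 * 0.43301324 = 3.0790

Answer: Price = 3.0790


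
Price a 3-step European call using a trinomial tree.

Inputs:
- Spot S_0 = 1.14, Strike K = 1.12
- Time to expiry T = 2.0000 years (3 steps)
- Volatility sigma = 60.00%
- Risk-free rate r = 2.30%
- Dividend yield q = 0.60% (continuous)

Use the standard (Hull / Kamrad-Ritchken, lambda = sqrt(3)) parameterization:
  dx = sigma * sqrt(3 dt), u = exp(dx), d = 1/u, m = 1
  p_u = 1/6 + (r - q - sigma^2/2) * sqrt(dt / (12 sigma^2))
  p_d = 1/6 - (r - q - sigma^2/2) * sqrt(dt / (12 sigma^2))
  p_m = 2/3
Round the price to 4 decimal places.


dt = T/N = 0.666667; dx = sigma*sqrt(3*dt) = 0.848528
u = exp(dx) = 2.336206; d = 1/u = 0.428044
p_u = 0.102634, p_m = 0.666667, p_d = 0.230699
Discount per step: exp(-r*dt) = 0.984784
Stock lattice S(k, j) with j the centered position index:
  k=0: S(0,+0) = 1.1400
  k=1: S(1,-1) = 0.4880; S(1,+0) = 1.1400; S(1,+1) = 2.6633
  k=2: S(2,-2) = 0.2089; S(2,-1) = 0.4880; S(2,+0) = 1.1400; S(2,+1) = 2.6633; S(2,+2) = 6.2220
  k=3: S(3,-3) = 0.0894; S(3,-2) = 0.2089; S(3,-1) = 0.4880; S(3,+0) = 1.1400; S(3,+1) = 2.6633; S(3,+2) = 6.2220; S(3,+3) = 14.5358
Terminal payoffs V(N, j) = max(S_T - K, 0):
  V(3,-3) = 0.000000; V(3,-2) = 0.000000; V(3,-1) = 0.000000; V(3,+0) = 0.020000; V(3,+1) = 1.543275; V(3,+2) = 5.101957; V(3,+3) = 13.415772
Backward induction: V(k, j) = exp(-r*dt) * [p_u * V(k+1, j+1) + p_m * V(k+1, j) + p_d * V(k+1, j-1)]
  V(2,-2) = exp(-r*dt) * [p_u*0.000000 + p_m*0.000000 + p_d*0.000000] = 0.000000
  V(2,-1) = exp(-r*dt) * [p_u*0.020000 + p_m*0.000000 + p_d*0.000000] = 0.002021
  V(2,+0) = exp(-r*dt) * [p_u*1.543275 + p_m*0.020000 + p_d*0.000000] = 0.169113
  V(2,+1) = exp(-r*dt) * [p_u*5.101957 + p_m*1.543275 + p_d*0.020000] = 1.533406
  V(2,+2) = exp(-r*dt) * [p_u*13.415772 + p_m*5.101957 + p_d*1.543275] = 5.056130
  V(1,-1) = exp(-r*dt) * [p_u*0.169113 + p_m*0.002021 + p_d*0.000000] = 0.018420
  V(1,+0) = exp(-r*dt) * [p_u*1.533406 + p_m*0.169113 + p_d*0.002021] = 0.266471
  V(1,+1) = exp(-r*dt) * [p_u*5.056130 + p_m*1.533406 + p_d*0.169113] = 1.556171
  V(0,+0) = exp(-r*dt) * [p_u*1.556171 + p_m*0.266471 + p_d*0.018420] = 0.336415

Answer: Price = V(0,0) = 0.3364


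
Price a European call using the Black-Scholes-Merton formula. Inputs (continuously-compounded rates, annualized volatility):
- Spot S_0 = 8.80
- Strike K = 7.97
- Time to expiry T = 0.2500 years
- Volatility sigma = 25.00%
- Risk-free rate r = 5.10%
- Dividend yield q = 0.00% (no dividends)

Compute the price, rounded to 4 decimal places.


Answer: Price = 1.0364

Derivation:
d1 = (ln(S/K) + (r - q + 0.5*sigma^2) * T) / (sigma * sqrt(T)) = 0.95703783
d2 = d1 - sigma * sqrt(T) = 0.83203783
exp(-rT) = 0.98733094; exp(-qT) = 1.00000000
C = S_0 * exp(-qT) * N(d1) - K * exp(-rT) * N(d2)
N(d1) = 0.83072592; N(d2) = 0.79730620
C = 8.8000 * 1.00000000 * 0.83072592 - 7.9700 * 0.98733094 * 0.79730620 = 1.0364


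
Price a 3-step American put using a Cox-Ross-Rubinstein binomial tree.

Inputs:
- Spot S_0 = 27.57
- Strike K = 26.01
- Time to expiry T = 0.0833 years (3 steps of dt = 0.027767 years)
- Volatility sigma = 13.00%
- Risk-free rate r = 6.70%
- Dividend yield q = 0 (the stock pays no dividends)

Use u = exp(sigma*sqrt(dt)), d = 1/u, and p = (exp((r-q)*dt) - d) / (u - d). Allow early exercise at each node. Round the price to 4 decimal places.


Answer: Price = V(0,0) = 0.0172

Derivation:
dt = T/N = 0.027767
u = exp(sigma*sqrt(dt)) = 1.021899; d = 1/u = 0.978571
p = (exp((r-q)*dt) - d) / (u - d) = 0.537561
Discount per step: exp(-r*dt) = 0.998141
Stock lattice S(k, i) with i counting down-moves:
  k=0: S(0,0) = 27.5700
  k=1: S(1,0) = 28.1737; S(1,1) = 26.9792
  k=2: S(2,0) = 28.7907; S(2,1) = 27.5700; S(2,2) = 26.4010
  k=3: S(3,0) = 29.4212; S(3,1) = 28.1737; S(3,2) = 26.9792; S(3,3) = 25.8353
Terminal payoffs V(N, i) = max(K - S_T, 0):
  V(3,0) = 0.000000; V(3,1) = 0.000000; V(3,2) = 0.000000; V(3,3) = 0.174714
Backward induction: V(k, i) = exp(-r*dt) * [p * V(k+1, i) + (1-p) * V(k+1, i+1)]; then take max(V_cont, immediate exercise) for American.
  V(2,0) = exp(-r*dt) * [p*0.000000 + (1-p)*0.000000] = 0.000000; exercise = 0.000000; V(2,0) = max -> 0.000000
  V(2,1) = exp(-r*dt) * [p*0.000000 + (1-p)*0.000000] = 0.000000; exercise = 0.000000; V(2,1) = max -> 0.000000
  V(2,2) = exp(-r*dt) * [p*0.000000 + (1-p)*0.174714] = 0.080644; exercise = 0.000000; V(2,2) = max -> 0.080644
  V(1,0) = exp(-r*dt) * [p*0.000000 + (1-p)*0.000000] = 0.000000; exercise = 0.000000; V(1,0) = max -> 0.000000
  V(1,1) = exp(-r*dt) * [p*0.000000 + (1-p)*0.080644] = 0.037224; exercise = 0.000000; V(1,1) = max -> 0.037224
  V(0,0) = exp(-r*dt) * [p*0.000000 + (1-p)*0.037224] = 0.017182; exercise = 0.000000; V(0,0) = max -> 0.017182


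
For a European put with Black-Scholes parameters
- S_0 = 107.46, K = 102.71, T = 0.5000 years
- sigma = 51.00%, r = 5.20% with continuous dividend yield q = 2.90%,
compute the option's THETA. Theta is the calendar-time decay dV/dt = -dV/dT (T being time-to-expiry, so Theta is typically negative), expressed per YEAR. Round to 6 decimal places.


d1 = 0.3375650189; d2 = -0.0230594395
phi(d1) = 0.3768479064; exp(-qT) = 0.9856046187; exp(-rT) = 0.9743350896
Theta = -S*exp(-qT)*phi(d1)*sigma/(2*sqrt(T)) + r*K*exp(-rT)*N(-d2) - q*S*exp(-qT)*N(-d1)
N(-d1) = 0.3678455036; N(-d2) = 0.5091985702; sqrt(T) = 0.7071067812
Term 1 = -107.4600 * 0.9856046187 * 0.3768479064 * 0.5100 / (2 * 0.7071067812) = -14.3936471266
Term 2 = 0.0520 * 102.7100 * 0.9743350896 * 0.5091985702 = 2.6497908240
Term 3 = -0.0290 * 107.4600 * 0.9856046187 * 0.3678455036 = -1.1298297754
Theta = -14.3936471266 + (2.6497908240) + (-1.1298297754) = -12.873686

Answer: Theta = -12.873686


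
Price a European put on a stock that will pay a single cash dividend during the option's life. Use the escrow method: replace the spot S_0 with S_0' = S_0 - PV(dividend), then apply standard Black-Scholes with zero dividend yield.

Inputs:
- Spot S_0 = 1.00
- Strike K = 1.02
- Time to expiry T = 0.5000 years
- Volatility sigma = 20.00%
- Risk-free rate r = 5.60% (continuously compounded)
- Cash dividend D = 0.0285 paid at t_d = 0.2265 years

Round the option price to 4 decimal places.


PV(D) = D * exp(-r * t_d) = 0.0285 * 0.98739610 = 0.02814079
S_0' = S_0 - PV(D) = 1.0000 - 0.02814079 = 0.97185921
d1 = (ln(S_0'/K) + (r + sigma^2/2)*T) / (sigma*sqrt(T)) = -0.07316403
d2 = d1 - sigma*sqrt(T) = -0.21458539
exp(-rT) = 0.97238837
N(-d1) = 0.52916221; N(-d2) = 0.58495471
P = K * exp(-rT) * N(-d2) - S_0' * N(-d1) = 1.0200 * 0.97238837 * 0.58495471 - 0.97185921 * 0.52916221 = 0.0659

Answer: Price = 0.0659


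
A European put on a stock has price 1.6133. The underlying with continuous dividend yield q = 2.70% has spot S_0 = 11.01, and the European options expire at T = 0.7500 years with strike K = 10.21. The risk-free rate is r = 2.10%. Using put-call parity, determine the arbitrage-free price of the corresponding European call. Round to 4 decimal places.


Put-call parity: C - P = S_0 * exp(-qT) - K * exp(-rT).
S_0 * exp(-qT) = 11.0100 * 0.97995365 = 10.78928973
K * exp(-rT) = 10.2100 * 0.98437338 = 10.05045224
C = P + S*exp(-qT) - K*exp(-rT)
C = 1.6133 + 10.78928973 - 10.05045224 = 2.3521

Answer: Call price = 2.3521


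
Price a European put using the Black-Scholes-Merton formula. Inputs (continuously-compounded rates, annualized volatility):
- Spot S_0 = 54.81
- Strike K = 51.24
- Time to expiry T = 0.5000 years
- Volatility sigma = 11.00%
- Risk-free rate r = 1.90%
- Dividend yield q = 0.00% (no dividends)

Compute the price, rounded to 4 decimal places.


d1 = (ln(S/K) + (r - q + 0.5*sigma^2) * T) / (sigma * sqrt(T)) = 1.02693995
d2 = d1 - sigma * sqrt(T) = 0.94915820
exp(-rT) = 0.99054498; exp(-qT) = 1.00000000
P = K * exp(-rT) * N(-d2) - S_0 * exp(-qT) * N(-d1)
N(-d1) = 0.15222437; N(-d2) = 0.17127008
P = 51.2400 * 0.99054498 * 0.17127008 - 54.8100 * 1.00000000 * 0.15222437 = 0.3495

Answer: Price = 0.3495


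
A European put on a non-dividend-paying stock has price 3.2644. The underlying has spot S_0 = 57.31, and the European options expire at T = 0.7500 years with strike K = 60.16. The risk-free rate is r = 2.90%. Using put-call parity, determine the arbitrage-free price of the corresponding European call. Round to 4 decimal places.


Put-call parity: C - P = S_0 * exp(-qT) - K * exp(-rT).
S_0 * exp(-qT) = 57.3100 * 1.00000000 = 57.31000000
K * exp(-rT) = 60.1600 * 0.97848483 = 58.86564711
C = P + S*exp(-qT) - K*exp(-rT)
C = 3.2644 + 57.31000000 - 58.86564711 = 1.7088

Answer: Call price = 1.7088


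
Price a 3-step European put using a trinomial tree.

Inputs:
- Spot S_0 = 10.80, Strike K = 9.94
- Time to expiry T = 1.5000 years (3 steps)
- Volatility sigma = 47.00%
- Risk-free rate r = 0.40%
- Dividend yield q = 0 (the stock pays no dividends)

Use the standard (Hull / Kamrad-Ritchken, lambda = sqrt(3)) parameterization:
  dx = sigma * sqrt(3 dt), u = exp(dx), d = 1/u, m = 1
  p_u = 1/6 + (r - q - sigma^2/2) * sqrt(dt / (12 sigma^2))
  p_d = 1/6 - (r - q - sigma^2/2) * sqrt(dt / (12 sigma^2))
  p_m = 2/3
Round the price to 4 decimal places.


Answer: Price = V(0,0) = 1.8188

Derivation:
dt = T/N = 0.500000; dx = sigma*sqrt(3*dt) = 0.575630
u = exp(dx) = 1.778251; d = 1/u = 0.562350
p_u = 0.120435, p_m = 0.666667, p_d = 0.212899
Discount per step: exp(-r*dt) = 0.998002
Stock lattice S(k, j) with j the centered position index:
  k=0: S(0,+0) = 10.8000
  k=1: S(1,-1) = 6.0734; S(1,+0) = 10.8000; S(1,+1) = 19.2051
  k=2: S(2,-2) = 3.4154; S(2,-1) = 6.0734; S(2,+0) = 10.8000; S(2,+1) = 19.2051; S(2,+2) = 34.1515
  k=3: S(3,-3) = 1.9206; S(3,-2) = 3.4154; S(3,-1) = 6.0734; S(3,+0) = 10.8000; S(3,+1) = 19.2051; S(3,+2) = 34.1515; S(3,+3) = 60.7299
Terminal payoffs V(N, j) = max(K - S_T, 0):
  V(3,-3) = 8.019365; V(3,-2) = 6.524630; V(3,-1) = 3.866615; V(3,+0) = 0.000000; V(3,+1) = 0.000000; V(3,+2) = 0.000000; V(3,+3) = 0.000000
Backward induction: V(k, j) = exp(-r*dt) * [p_u * V(k+1, j+1) + p_m * V(k+1, j) + p_d * V(k+1, j-1)]
  V(2,-2) = exp(-r*dt) * [p_u*3.866615 + p_m*6.524630 + p_d*8.019365] = 6.509707
  V(2,-1) = exp(-r*dt) * [p_u*0.000000 + p_m*3.866615 + p_d*6.524630] = 3.958902
  V(2,+0) = exp(-r*dt) * [p_u*0.000000 + p_m*0.000000 + p_d*3.866615] = 0.821552
  V(2,+1) = exp(-r*dt) * [p_u*0.000000 + p_m*0.000000 + p_d*0.000000] = 0.000000
  V(2,+2) = exp(-r*dt) * [p_u*0.000000 + p_m*0.000000 + p_d*0.000000] = 0.000000
  V(1,-1) = exp(-r*dt) * [p_u*0.821552 + p_m*3.958902 + p_d*6.509707] = 4.115879
  V(1,+0) = exp(-r*dt) * [p_u*0.000000 + p_m*0.821552 + p_d*3.958902] = 1.387768
  V(1,+1) = exp(-r*dt) * [p_u*0.000000 + p_m*0.000000 + p_d*0.821552] = 0.174558
  V(0,+0) = exp(-r*dt) * [p_u*0.174558 + p_m*1.387768 + p_d*4.115879] = 1.818825


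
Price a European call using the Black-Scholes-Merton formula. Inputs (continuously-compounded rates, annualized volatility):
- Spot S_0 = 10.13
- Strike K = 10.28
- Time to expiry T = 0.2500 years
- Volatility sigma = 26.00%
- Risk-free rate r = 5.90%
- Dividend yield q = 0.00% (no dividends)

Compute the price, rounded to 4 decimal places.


Answer: Price = 0.5252

Derivation:
d1 = (ln(S/K) + (r - q + 0.5*sigma^2) * T) / (sigma * sqrt(T)) = 0.06539276
d2 = d1 - sigma * sqrt(T) = -0.06460724
exp(-rT) = 0.98535825; exp(-qT) = 1.00000000
C = S_0 * exp(-qT) * N(d1) - K * exp(-rT) * N(d2)
N(d1) = 0.52606935; N(d2) = 0.47424336
C = 10.1300 * 1.00000000 * 0.52606935 - 10.2800 * 0.98535825 * 0.47424336 = 0.5252


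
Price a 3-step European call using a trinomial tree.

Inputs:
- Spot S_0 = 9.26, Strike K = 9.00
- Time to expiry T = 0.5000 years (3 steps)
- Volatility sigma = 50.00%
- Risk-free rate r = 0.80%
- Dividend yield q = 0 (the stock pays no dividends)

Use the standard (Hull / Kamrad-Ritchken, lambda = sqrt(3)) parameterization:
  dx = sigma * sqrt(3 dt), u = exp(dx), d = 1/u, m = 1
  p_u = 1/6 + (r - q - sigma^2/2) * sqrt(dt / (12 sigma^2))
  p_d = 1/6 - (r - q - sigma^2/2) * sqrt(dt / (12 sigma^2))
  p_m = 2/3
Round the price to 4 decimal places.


Answer: Price = V(0,0) = 1.3497

Derivation:
dt = T/N = 0.166667; dx = sigma*sqrt(3*dt) = 0.353553
u = exp(dx) = 1.424119; d = 1/u = 0.702189
p_u = 0.139090, p_m = 0.666667, p_d = 0.194244
Discount per step: exp(-r*dt) = 0.998668
Stock lattice S(k, j) with j the centered position index:
  k=0: S(0,+0) = 9.2600
  k=1: S(1,-1) = 6.5023; S(1,+0) = 9.2600; S(1,+1) = 13.1873
  k=2: S(2,-2) = 4.5658; S(2,-1) = 6.5023; S(2,+0) = 9.2600; S(2,+1) = 13.1873; S(2,+2) = 18.7803
  k=3: S(3,-3) = 3.2061; S(3,-2) = 4.5658; S(3,-1) = 6.5023; S(3,+0) = 9.2600; S(3,+1) = 13.1873; S(3,+2) = 18.7803; S(3,+3) = 26.7454
Terminal payoffs V(N, j) = max(S_T - K, 0):
  V(3,-3) = 0.000000; V(3,-2) = 0.000000; V(3,-1) = 0.000000; V(3,+0) = 0.260000; V(3,+1) = 4.187342; V(3,+2) = 9.780345; V(3,+3) = 17.745446
Backward induction: V(k, j) = exp(-r*dt) * [p_u * V(k+1, j+1) + p_m * V(k+1, j) + p_d * V(k+1, j-1)]
  V(2,-2) = exp(-r*dt) * [p_u*0.000000 + p_m*0.000000 + p_d*0.000000] = 0.000000
  V(2,-1) = exp(-r*dt) * [p_u*0.260000 + p_m*0.000000 + p_d*0.000000] = 0.036115
  V(2,+0) = exp(-r*dt) * [p_u*4.187342 + p_m*0.260000 + p_d*0.000000] = 0.754742
  V(2,+1) = exp(-r*dt) * [p_u*9.780345 + p_m*4.187342 + p_d*0.260000] = 4.196809
  V(2,+2) = exp(-r*dt) * [p_u*17.745446 + p_m*9.780345 + p_d*4.187342] = 9.788740
  V(1,-1) = exp(-r*dt) * [p_u*0.754742 + p_m*0.036115 + p_d*0.000000] = 0.128881
  V(1,+0) = exp(-r*dt) * [p_u*4.196809 + p_m*0.754742 + p_d*0.036115] = 1.092451
  V(1,+1) = exp(-r*dt) * [p_u*9.788740 + p_m*4.196809 + p_d*0.754742] = 4.300250
  V(0,+0) = exp(-r*dt) * [p_u*4.300250 + p_m*1.092451 + p_d*0.128881] = 1.349654


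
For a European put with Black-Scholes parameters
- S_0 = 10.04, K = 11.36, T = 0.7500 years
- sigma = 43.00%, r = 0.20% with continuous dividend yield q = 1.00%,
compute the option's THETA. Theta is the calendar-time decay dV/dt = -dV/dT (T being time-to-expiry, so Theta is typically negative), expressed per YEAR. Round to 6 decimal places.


d1 = -0.1616145701; d2 = -0.5340054937
phi(d1) = 0.3937661130; exp(-qT) = 0.9925280548; exp(-rT) = 0.9985011244
Theta = -S*exp(-qT)*phi(d1)*sigma/(2*sqrt(T)) + r*K*exp(-rT)*N(-d2) - q*S*exp(-qT)*N(-d1)
N(-d1) = 0.5641953086; N(-d2) = 0.7033311334; sqrt(T) = 0.8660254038
Term 1 = -10.0400 * 0.9925280548 * 0.3937661130 * 0.4300 / (2 * 0.8660254038) = -0.9741429033
Term 2 = 0.0020 * 11.3600 * 0.9985011244 * 0.7033311334 = 0.0159557318
Term 3 = -0.0100 * 10.0400 * 0.9925280548 * 0.5641953086 = -0.0562219591
Theta = -0.9741429033 + (0.0159557318) + (-0.0562219591) = -1.014409

Answer: Theta = -1.014409


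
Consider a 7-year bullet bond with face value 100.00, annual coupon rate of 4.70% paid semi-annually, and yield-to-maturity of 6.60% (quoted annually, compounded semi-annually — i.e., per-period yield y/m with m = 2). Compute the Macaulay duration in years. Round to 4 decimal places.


Answer: Macaulay duration = 5.9789 years

Derivation:
Coupon per period c = face * coupon_rate / m = 2.350000
Periods per year m = 2; per-period yield y/m = 0.033000
Number of cashflows N = 14
Cashflows (t years, CF_t, discount factor 1/(1+y/m)^(m*t), PV):
  t = 0.5000: CF_t = 2.350000, DF = 0.968054, PV = 2.274927
  t = 1.0000: CF_t = 2.350000, DF = 0.937129, PV = 2.202253
  t = 1.5000: CF_t = 2.350000, DF = 0.907192, PV = 2.131900
  t = 2.0000: CF_t = 2.350000, DF = 0.878211, PV = 2.063795
  t = 2.5000: CF_t = 2.350000, DF = 0.850156, PV = 1.997866
  t = 3.0000: CF_t = 2.350000, DF = 0.822997, PV = 1.934042
  t = 3.5000: CF_t = 2.350000, DF = 0.796705, PV = 1.872258
  t = 4.0000: CF_t = 2.350000, DF = 0.771254, PV = 1.812447
  t = 4.5000: CF_t = 2.350000, DF = 0.746616, PV = 1.754547
  t = 5.0000: CF_t = 2.350000, DF = 0.722764, PV = 1.698496
  t = 5.5000: CF_t = 2.350000, DF = 0.699675, PV = 1.644237
  t = 6.0000: CF_t = 2.350000, DF = 0.677323, PV = 1.591710
  t = 6.5000: CF_t = 2.350000, DF = 0.655686, PV = 1.540862
  t = 7.0000: CF_t = 102.350000, DF = 0.634739, PV = 64.965584
Price P = sum_t PV_t = 89.484924
Macaulay numerator sum_t t * PV_t:
  t * PV_t at t = 0.5000: 1.137464
  t * PV_t at t = 1.0000: 2.202253
  t * PV_t at t = 1.5000: 3.197851
  t * PV_t at t = 2.0000: 4.127590
  t * PV_t at t = 2.5000: 4.994664
  t * PV_t at t = 3.0000: 5.802126
  t * PV_t at t = 3.5000: 6.552902
  t * PV_t at t = 4.0000: 7.249788
  t * PV_t at t = 4.5000: 7.895461
  t * PV_t at t = 5.0000: 8.492482
  t * PV_t at t = 5.5000: 9.043302
  t * PV_t at t = 6.0000: 9.550261
  t * PV_t at t = 6.5000: 10.015602
  t * PV_t at t = 7.0000: 454.759087
Macaulay duration D = (sum_t t * PV_t) / P = 535.020831 / 89.484924 = 5.978894


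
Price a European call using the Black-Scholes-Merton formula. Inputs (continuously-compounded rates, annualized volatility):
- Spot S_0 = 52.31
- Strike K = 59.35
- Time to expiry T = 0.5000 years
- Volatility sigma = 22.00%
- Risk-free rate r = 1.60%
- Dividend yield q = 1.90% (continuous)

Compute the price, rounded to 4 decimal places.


d1 = (ln(S/K) + (r - q + 0.5*sigma^2) * T) / (sigma * sqrt(T)) = -0.74351998
d2 = d1 - sigma * sqrt(T) = -0.89908347
exp(-rT) = 0.99203191; exp(-qT) = 0.99054498
C = S_0 * exp(-qT) * N(d1) - K * exp(-rT) * N(d2)
N(d1) = 0.22858347; N(d2) = 0.18430410
C = 52.3100 * 0.99054498 * 0.22858347 - 59.3500 * 0.99203191 * 0.18430410 = 0.9929

Answer: Price = 0.9929


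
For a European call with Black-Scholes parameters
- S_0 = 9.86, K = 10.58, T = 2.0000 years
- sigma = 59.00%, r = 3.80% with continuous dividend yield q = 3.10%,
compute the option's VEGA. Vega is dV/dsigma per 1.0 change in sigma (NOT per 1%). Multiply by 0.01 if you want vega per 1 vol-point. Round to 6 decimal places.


Answer: Vega = 4.918703

Derivation:
d1 = 0.3495033972; d2 = -0.4848826046
phi(d1) = 0.3753055272; exp(-qT) = 0.9398828868; exp(-rT) = 0.9268162066
Vega = S * exp(-qT) * phi(d1) * sqrt(T) = 9.8600 * 0.9398828868 * 0.3753055272 * 1.4142135624 = 4.918703


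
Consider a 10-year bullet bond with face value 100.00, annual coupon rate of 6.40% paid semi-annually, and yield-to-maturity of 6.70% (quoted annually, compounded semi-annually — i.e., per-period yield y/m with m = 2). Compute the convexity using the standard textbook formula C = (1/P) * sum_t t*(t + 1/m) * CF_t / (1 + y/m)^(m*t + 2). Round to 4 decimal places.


Coupon per period c = face * coupon_rate / m = 3.200000
Periods per year m = 2; per-period yield y/m = 0.033500
Number of cashflows N = 20
Cashflows (t years, CF_t, discount factor 1/(1+y/m)^(m*t), PV):
  t = 0.5000: CF_t = 3.200000, DF = 0.967586, PV = 3.096275
  t = 1.0000: CF_t = 3.200000, DF = 0.936222, PV = 2.995912
  t = 1.5000: CF_t = 3.200000, DF = 0.905876, PV = 2.898802
  t = 2.0000: CF_t = 3.200000, DF = 0.876512, PV = 2.804840
  t = 2.5000: CF_t = 3.200000, DF = 0.848101, PV = 2.713923
  t = 3.0000: CF_t = 3.200000, DF = 0.820611, PV = 2.625954
  t = 3.5000: CF_t = 3.200000, DF = 0.794011, PV = 2.540836
  t = 4.0000: CF_t = 3.200000, DF = 0.768274, PV = 2.458477
  t = 4.5000: CF_t = 3.200000, DF = 0.743371, PV = 2.378788
  t = 5.0000: CF_t = 3.200000, DF = 0.719275, PV = 2.301681
  t = 5.5000: CF_t = 3.200000, DF = 0.695961, PV = 2.227074
  t = 6.0000: CF_t = 3.200000, DF = 0.673402, PV = 2.154886
  t = 6.5000: CF_t = 3.200000, DF = 0.651574, PV = 2.085037
  t = 7.0000: CF_t = 3.200000, DF = 0.630454, PV = 2.017452
  t = 7.5000: CF_t = 3.200000, DF = 0.610018, PV = 1.952058
  t = 8.0000: CF_t = 3.200000, DF = 0.590245, PV = 1.888784
  t = 8.5000: CF_t = 3.200000, DF = 0.571113, PV = 1.827561
  t = 9.0000: CF_t = 3.200000, DF = 0.552601, PV = 1.768322
  t = 9.5000: CF_t = 3.200000, DF = 0.534689, PV = 1.711003
  t = 10.0000: CF_t = 103.200000, DF = 0.517357, PV = 53.391249
Price P = sum_t PV_t = 97.838912
Convexity numerator sum_t t*(t + 1/m) * CF_t / (1+y/m)^(m*t + 2):
  t = 0.5000: term = 1.449401
  t = 1.0000: term = 4.207260
  t = 1.5000: term = 8.141770
  t = 2.0000: term = 13.129769
  t = 2.5000: term = 19.056269
  t = 3.0000: term = 25.814007
  t = 3.5000: term = 33.303025
  t = 4.0000: term = 41.430261
  t = 4.5000: term = 50.109170
  t = 5.0000: term = 59.259352
  t = 5.5000: term = 68.806215
  t = 6.0000: term = 78.680634
  t = 6.5000: term = 88.818649
  t = 7.0000: term = 99.161157
  t = 7.5000: term = 109.653640
  t = 8.0000: term = 120.245888
  t = 8.5000: term = 130.891750
  t = 9.0000: term = 141.548892
  t = 9.5000: term = 152.178565
  t = 10.0000: term = 5248.538837
Convexity = (1/P) * sum = 6494.424511 / 97.838912 = 66.378748

Answer: Convexity = 66.3787


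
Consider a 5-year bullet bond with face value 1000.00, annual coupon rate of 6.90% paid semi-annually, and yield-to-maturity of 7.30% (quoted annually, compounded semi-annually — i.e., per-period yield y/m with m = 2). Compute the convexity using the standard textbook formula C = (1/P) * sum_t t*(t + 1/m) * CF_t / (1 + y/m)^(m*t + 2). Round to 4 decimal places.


Coupon per period c = face * coupon_rate / m = 34.500000
Periods per year m = 2; per-period yield y/m = 0.036500
Number of cashflows N = 10
Cashflows (t years, CF_t, discount factor 1/(1+y/m)^(m*t), PV):
  t = 0.5000: CF_t = 34.500000, DF = 0.964785, PV = 33.285094
  t = 1.0000: CF_t = 34.500000, DF = 0.930811, PV = 32.112971
  t = 1.5000: CF_t = 34.500000, DF = 0.898033, PV = 30.982123
  t = 2.0000: CF_t = 34.500000, DF = 0.866409, PV = 29.891098
  t = 2.5000: CF_t = 34.500000, DF = 0.835898, PV = 28.838493
  t = 3.0000: CF_t = 34.500000, DF = 0.806462, PV = 27.822955
  t = 3.5000: CF_t = 34.500000, DF = 0.778063, PV = 26.843179
  t = 4.0000: CF_t = 34.500000, DF = 0.750664, PV = 25.897906
  t = 4.5000: CF_t = 34.500000, DF = 0.724230, PV = 24.985920
  t = 5.0000: CF_t = 1034.500000, DF = 0.698726, PV = 722.832100
Price P = sum_t PV_t = 983.491838
Convexity numerator sum_t t*(t + 1/m) * CF_t / (1+y/m)^(m*t + 2):
  t = 0.5000: term = 15.491062
  t = 1.0000: term = 44.836647
  t = 1.5000: term = 86.515479
  t = 2.0000: term = 139.114776
  t = 2.5000: term = 201.323844
  t = 3.0000: term = 271.928009
  t = 3.5000: term = 349.802874
  t = 4.0000: term = 433.908878
  t = 4.5000: term = 523.286153
  t = 5.0000: term = 18502.546813
Convexity = (1/P) * sum = 20568.754533 / 983.491838 = 20.914006

Answer: Convexity = 20.9140


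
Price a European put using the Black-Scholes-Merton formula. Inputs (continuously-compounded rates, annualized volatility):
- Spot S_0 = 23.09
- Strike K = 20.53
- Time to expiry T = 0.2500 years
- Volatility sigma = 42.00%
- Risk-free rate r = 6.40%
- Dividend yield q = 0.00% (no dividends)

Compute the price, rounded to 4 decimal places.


Answer: Price = 0.7193

Derivation:
d1 = (ln(S/K) + (r - q + 0.5*sigma^2) * T) / (sigma * sqrt(T)) = 0.74077330
d2 = d1 - sigma * sqrt(T) = 0.53077330
exp(-rT) = 0.98412732; exp(-qT) = 1.00000000
P = K * exp(-rT) * N(-d2) - S_0 * exp(-qT) * N(-d1)
N(-d1) = 0.22941545; N(-d2) = 0.29778794
P = 20.5300 * 0.98412732 * 0.29778794 - 23.0900 * 1.00000000 * 0.22941545 = 0.7193


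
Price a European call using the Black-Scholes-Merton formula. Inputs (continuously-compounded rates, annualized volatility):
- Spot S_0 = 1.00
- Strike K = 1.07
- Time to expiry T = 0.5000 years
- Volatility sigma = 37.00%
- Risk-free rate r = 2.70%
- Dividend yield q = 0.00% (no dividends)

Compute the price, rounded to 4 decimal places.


Answer: Price = 0.0814

Derivation:
d1 = (ln(S/K) + (r - q + 0.5*sigma^2) * T) / (sigma * sqrt(T)) = -0.07619037
d2 = d1 - sigma * sqrt(T) = -0.33781988
exp(-rT) = 0.98659072; exp(-qT) = 1.00000000
C = S_0 * exp(-qT) * N(d1) - K * exp(-rT) * N(d2)
N(d1) = 0.46963382; N(d2) = 0.36774947
C = 1.0000 * 1.00000000 * 0.46963382 - 1.0700 * 0.98659072 * 0.36774947 = 0.0814


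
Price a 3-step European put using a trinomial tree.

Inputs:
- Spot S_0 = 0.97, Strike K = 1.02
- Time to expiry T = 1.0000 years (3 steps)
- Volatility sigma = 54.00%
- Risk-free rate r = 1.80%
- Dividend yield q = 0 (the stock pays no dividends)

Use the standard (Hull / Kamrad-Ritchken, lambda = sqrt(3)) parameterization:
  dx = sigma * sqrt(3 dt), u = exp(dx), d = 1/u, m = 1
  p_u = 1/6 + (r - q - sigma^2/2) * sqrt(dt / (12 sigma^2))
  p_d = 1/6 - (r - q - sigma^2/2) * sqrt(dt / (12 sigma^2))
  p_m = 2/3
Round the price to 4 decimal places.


dt = T/N = 0.333333; dx = sigma*sqrt(3*dt) = 0.540000
u = exp(dx) = 1.716007; d = 1/u = 0.582748
p_u = 0.127222, p_m = 0.666667, p_d = 0.206111
Discount per step: exp(-r*dt) = 0.994018
Stock lattice S(k, j) with j the centered position index:
  k=0: S(0,+0) = 0.9700
  k=1: S(1,-1) = 0.5653; S(1,+0) = 0.9700; S(1,+1) = 1.6645
  k=2: S(2,-2) = 0.3294; S(2,-1) = 0.5653; S(2,+0) = 0.9700; S(2,+1) = 1.6645; S(2,+2) = 2.8563
  k=3: S(3,-3) = 0.1920; S(3,-2) = 0.3294; S(3,-1) = 0.5653; S(3,+0) = 0.9700; S(3,+1) = 1.6645; S(3,+2) = 2.8563; S(3,+3) = 4.9015
Terminal payoffs V(N, j) = max(K - S_T, 0):
  V(3,-3) = 0.828038; V(3,-2) = 0.690592; V(3,-1) = 0.454734; V(3,+0) = 0.050000; V(3,+1) = 0.000000; V(3,+2) = 0.000000; V(3,+3) = 0.000000
Backward induction: V(k, j) = exp(-r*dt) * [p_u * V(k+1, j+1) + p_m * V(k+1, j) + p_d * V(k+1, j-1)]
  V(2,-2) = exp(-r*dt) * [p_u*0.454734 + p_m*0.690592 + p_d*0.828038] = 0.684794
  V(2,-1) = exp(-r*dt) * [p_u*0.050000 + p_m*0.454734 + p_d*0.690592] = 0.449153
  V(2,+0) = exp(-r*dt) * [p_u*0.000000 + p_m*0.050000 + p_d*0.454734] = 0.126299
  V(2,+1) = exp(-r*dt) * [p_u*0.000000 + p_m*0.000000 + p_d*0.050000] = 0.010244
  V(2,+2) = exp(-r*dt) * [p_u*0.000000 + p_m*0.000000 + p_d*0.000000] = 0.000000
  V(1,-1) = exp(-r*dt) * [p_u*0.126299 + p_m*0.449153 + p_d*0.684794] = 0.453915
  V(1,+0) = exp(-r*dt) * [p_u*0.010244 + p_m*0.126299 + p_d*0.449153] = 0.177013
  V(1,+1) = exp(-r*dt) * [p_u*0.000000 + p_m*0.010244 + p_d*0.126299] = 0.032664
  V(0,+0) = exp(-r*dt) * [p_u*0.032664 + p_m*0.177013 + p_d*0.453915] = 0.214431

Answer: Price = V(0,0) = 0.2144


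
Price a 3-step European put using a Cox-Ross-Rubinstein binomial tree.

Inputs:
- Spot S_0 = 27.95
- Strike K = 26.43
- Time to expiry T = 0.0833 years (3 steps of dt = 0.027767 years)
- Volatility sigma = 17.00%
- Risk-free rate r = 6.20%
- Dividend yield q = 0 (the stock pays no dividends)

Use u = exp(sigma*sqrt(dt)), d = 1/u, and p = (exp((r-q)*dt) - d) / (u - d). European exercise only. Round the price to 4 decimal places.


Answer: Price = V(0,0) = 0.0816

Derivation:
dt = T/N = 0.027767
u = exp(sigma*sqrt(dt)) = 1.028733; d = 1/u = 0.972070
p = (exp((r-q)*dt) - d) / (u - d) = 0.523327
Discount per step: exp(-r*dt) = 0.998280
Stock lattice S(k, i) with i counting down-moves:
  k=0: S(0,0) = 27.9500
  k=1: S(1,0) = 28.7531; S(1,1) = 27.1694
  k=2: S(2,0) = 29.5792; S(2,1) = 27.9500; S(2,2) = 26.4105
  k=3: S(3,0) = 30.4291; S(3,1) = 28.7531; S(3,2) = 27.1694; S(3,3) = 25.6729
Terminal payoffs V(N, i) = max(K - S_T, 0):
  V(3,0) = 0.000000; V(3,1) = 0.000000; V(3,2) = 0.000000; V(3,3) = 0.757145
Backward induction: V(k, i) = exp(-r*dt) * [p * V(k+1, i) + (1-p) * V(k+1, i+1)].
  V(2,0) = exp(-r*dt) * [p*0.000000 + (1-p)*0.000000] = 0.000000
  V(2,1) = exp(-r*dt) * [p*0.000000 + (1-p)*0.000000] = 0.000000
  V(2,2) = exp(-r*dt) * [p*0.000000 + (1-p)*0.757145] = 0.360290
  V(1,0) = exp(-r*dt) * [p*0.000000 + (1-p)*0.000000] = 0.000000
  V(1,1) = exp(-r*dt) * [p*0.000000 + (1-p)*0.360290] = 0.171445
  V(0,0) = exp(-r*dt) * [p*0.000000 + (1-p)*0.171445] = 0.081583


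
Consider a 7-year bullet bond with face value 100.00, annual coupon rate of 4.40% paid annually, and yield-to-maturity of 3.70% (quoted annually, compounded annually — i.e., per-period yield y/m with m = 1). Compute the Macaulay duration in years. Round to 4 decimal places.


Coupon per period c = face * coupon_rate / m = 4.400000
Periods per year m = 1; per-period yield y/m = 0.037000
Number of cashflows N = 7
Cashflows (t years, CF_t, discount factor 1/(1+y/m)^(m*t), PV):
  t = 1.0000: CF_t = 4.400000, DF = 0.964320, PV = 4.243009
  t = 2.0000: CF_t = 4.400000, DF = 0.929913, PV = 4.091619
  t = 3.0000: CF_t = 4.400000, DF = 0.896734, PV = 3.945630
  t = 4.0000: CF_t = 4.400000, DF = 0.864739, PV = 3.804851
  t = 5.0000: CF_t = 4.400000, DF = 0.833885, PV = 3.669094
  t = 6.0000: CF_t = 4.400000, DF = 0.804132, PV = 3.538182
  t = 7.0000: CF_t = 104.400000, DF = 0.775441, PV = 80.956030
Price P = sum_t PV_t = 104.248415
Macaulay numerator sum_t t * PV_t:
  t * PV_t at t = 1.0000: 4.243009
  t * PV_t at t = 2.0000: 8.183238
  t * PV_t at t = 3.0000: 11.836891
  t * PV_t at t = 4.0000: 15.219404
  t * PV_t at t = 5.0000: 18.345472
  t * PV_t at t = 6.0000: 21.229091
  t * PV_t at t = 7.0000: 566.692212
Macaulay duration D = (sum_t t * PV_t) / P = 645.749316 / 104.248415 = 6.194332

Answer: Macaulay duration = 6.1943 years


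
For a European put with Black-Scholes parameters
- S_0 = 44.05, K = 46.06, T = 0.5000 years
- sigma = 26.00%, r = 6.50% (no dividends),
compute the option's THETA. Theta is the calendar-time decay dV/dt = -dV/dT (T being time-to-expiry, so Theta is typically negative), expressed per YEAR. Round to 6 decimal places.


d1 = 0.0260022636; d2 = -0.1578454996
phi(d1) = 0.3988074372; exp(-qT) = 1.0000000000; exp(-rT) = 0.9680224498
Theta = -S*exp(-qT)*phi(d1)*sigma/(2*sqrt(T)) + r*K*exp(-rT)*N(-d2) - q*S*exp(-qT)*N(-d1)
N(-d1) = 0.4896277665; N(-d2) = 0.5627107277; sqrt(T) = 0.7071067812
Term 1 = -44.0500 * 1.0000000000 * 0.3988074372 * 0.2600 / (2 * 0.7071067812) = -3.2297396233
Term 2 = 0.0650 * 46.0600 * 0.9680224498 * 0.5627107277 = 1.6308270801
Term 3 = 0 (no dividend yield, q = 0)
Theta = -3.2297396233 + (1.6308270801) + (0.0000000000) = -1.598913

Answer: Theta = -1.598913
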